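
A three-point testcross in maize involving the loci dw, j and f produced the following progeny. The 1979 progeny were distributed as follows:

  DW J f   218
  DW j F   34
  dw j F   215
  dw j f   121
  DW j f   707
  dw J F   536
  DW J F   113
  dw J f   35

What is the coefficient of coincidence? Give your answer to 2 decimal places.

0.90

The two most frequent reciprocal classes, dw J F and DW j f, are the parental types, so the F1 was dw J F / DW j f.
The two rarest classes, dw J f and DW j F, are the double crossovers. Comparing them with the parentals, only the f allele has switched, so f is the middle locus and the order is dw – f – j.
dw–f: (234 + 69)/1979 = 0.1531; f–j: (433 + 69)/1979 = 0.2537.
Expected DCO frequency = 0.1531 × 0.2537 ≈ 0.03884; observed = 69/1979 ≈ 0.03487.
Coefficient of coincidence = 0.03487/0.03884 ≈ 0.90.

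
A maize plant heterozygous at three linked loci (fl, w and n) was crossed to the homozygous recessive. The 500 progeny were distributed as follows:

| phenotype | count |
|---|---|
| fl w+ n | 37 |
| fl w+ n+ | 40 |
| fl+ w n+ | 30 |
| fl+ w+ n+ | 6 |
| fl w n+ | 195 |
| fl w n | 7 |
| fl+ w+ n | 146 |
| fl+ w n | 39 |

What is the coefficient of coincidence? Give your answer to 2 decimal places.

The two most frequent reciprocal classes, fl w n+ and fl+ w+ n, are the parental types, so the F1 was fl w n+ / fl+ w+ n.
The two rarest classes, fl w n and fl+ w+ n+, are the double crossovers. Comparing them with the parentals, only the n allele has switched, so n is the middle locus and the order is w – n – fl.
w–n: (79 + 13)/500 = 0.1840; n–fl: (67 + 13)/500 = 0.1600.
Expected DCO frequency = 0.1840 × 0.1600 ≈ 0.02944; observed = 13/500 ≈ 0.02600.
Coefficient of coincidence = 0.02600/0.02944 ≈ 0.88.

0.88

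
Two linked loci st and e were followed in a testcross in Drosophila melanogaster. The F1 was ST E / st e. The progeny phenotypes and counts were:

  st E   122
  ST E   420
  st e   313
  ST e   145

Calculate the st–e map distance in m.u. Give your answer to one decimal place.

The recombinant classes are ST e and st E: 145 + 122 = 267.
Recombination frequency = 267/1000 = 0.2670 ≈ 26.7%, i.e. 26.7 m.u.

26.7 m.u.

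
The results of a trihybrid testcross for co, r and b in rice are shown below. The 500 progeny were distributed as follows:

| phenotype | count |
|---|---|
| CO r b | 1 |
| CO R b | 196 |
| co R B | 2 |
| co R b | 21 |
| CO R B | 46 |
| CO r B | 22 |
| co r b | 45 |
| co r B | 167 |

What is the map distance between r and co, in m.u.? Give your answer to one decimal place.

The two most frequent reciprocal classes, co r B and CO R b, are the parental types, so the F1 was co r B / CO R b.
The two rarest classes, co R B and CO r b, are the double crossovers. Comparing them with the parentals, only the r allele has switched, so r is the middle locus and the order is b – r – co.
Crossovers in the r–co interval produce the single-crossover classes CO r B and co R b (22 + 21 = 43) plus the double crossovers (3).
RF(r–co) = (43 + 3) / 500 = 46/500 = 0.0920 → 9.2 m.u.

9.2 m.u.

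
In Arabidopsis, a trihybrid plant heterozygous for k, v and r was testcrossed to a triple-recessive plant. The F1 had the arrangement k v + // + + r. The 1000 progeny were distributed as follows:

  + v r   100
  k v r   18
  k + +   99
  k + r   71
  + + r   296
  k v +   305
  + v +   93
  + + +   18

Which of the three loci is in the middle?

The two rarest classes, k v r and + + +, are the double crossovers. Comparing them with the parentals, only the r allele has switched, so r is the middle locus and the order is k – r – v.

r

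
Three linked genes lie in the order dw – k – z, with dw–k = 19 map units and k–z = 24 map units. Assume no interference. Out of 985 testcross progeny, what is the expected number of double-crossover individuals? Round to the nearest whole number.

45

Map distances give recombination frequencies of 0.190 and 0.240 for the two intervals.
With no interference, expected double-crossover frequency = 0.190 × 0.240 = 0.04560.
Expected number = 0.04560 × 985 = 44.92 ≈ 45.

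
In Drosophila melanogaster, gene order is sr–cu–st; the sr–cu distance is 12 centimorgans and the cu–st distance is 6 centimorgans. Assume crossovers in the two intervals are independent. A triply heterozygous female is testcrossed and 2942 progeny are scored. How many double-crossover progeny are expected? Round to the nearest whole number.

Map distances give recombination frequencies of 0.120 and 0.060 for the two intervals.
With no interference, expected double-crossover frequency = 0.120 × 0.060 = 0.00720.
Expected number = 0.00720 × 2942 = 21.18 ≈ 21.

21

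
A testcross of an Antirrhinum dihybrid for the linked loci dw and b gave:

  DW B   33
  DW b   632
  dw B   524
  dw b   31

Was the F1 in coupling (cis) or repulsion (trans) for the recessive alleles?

The two most frequent classes are DW b (632) and dw B (524); these are the parental (non-recombinant) types.
So the F1 carried DW b on one chromosome and dw B on the other — the recessive alleles are on opposite chromosomes (trans / repulsion).

trans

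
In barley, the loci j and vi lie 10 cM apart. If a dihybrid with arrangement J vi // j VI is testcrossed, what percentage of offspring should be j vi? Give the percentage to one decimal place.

5.0%

A map distance of 10 cM corresponds to a recombination frequency of 0.100.
The F1 is J vi / j VI, so j vi is a recombinant gamete class with expected frequency r/2 = 0.100/2 = 0.0500.
That is 0.0500 = 5.0% of the progeny.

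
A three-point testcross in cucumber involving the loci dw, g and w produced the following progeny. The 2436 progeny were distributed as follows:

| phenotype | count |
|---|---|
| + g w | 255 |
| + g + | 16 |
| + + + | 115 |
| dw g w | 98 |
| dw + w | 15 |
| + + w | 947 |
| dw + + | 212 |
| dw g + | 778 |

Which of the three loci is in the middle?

dw

The two most frequent reciprocal classes, + + w and dw g +, are the parental types, so the F1 was + + w / dw g +.
The two rarest classes, dw + w and + g +, are the double crossovers. Comparing them with the parentals, only the dw allele has switched, so dw is the middle locus and the order is g – dw – w.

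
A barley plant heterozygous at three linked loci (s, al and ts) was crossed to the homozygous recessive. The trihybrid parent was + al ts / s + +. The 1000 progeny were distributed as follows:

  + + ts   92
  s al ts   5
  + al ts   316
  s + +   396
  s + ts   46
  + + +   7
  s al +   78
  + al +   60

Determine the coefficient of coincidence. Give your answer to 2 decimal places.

0.56

The two rarest classes, s al ts and + + +, are the double crossovers. Comparing them with the parentals, only the s allele has switched, so s is the middle locus and the order is al – s – ts.
al–s: (170 + 12)/1000 = 0.1820; s–ts: (106 + 12)/1000 = 0.1180.
Expected DCO frequency = 0.1820 × 0.1180 ≈ 0.02148; observed = 12/1000 ≈ 0.01200.
Coefficient of coincidence = 0.01200/0.02148 ≈ 0.56.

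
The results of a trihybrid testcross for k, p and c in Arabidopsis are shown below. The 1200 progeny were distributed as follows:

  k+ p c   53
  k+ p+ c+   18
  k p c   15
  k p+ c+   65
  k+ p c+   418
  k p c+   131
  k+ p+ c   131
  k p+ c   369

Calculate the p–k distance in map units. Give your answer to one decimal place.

The two most frequent reciprocal classes, k p+ c and k+ p c+, are the parental types, so the F1 was k p+ c / k+ p c+.
The two rarest classes, k p c and k+ p+ c+, are the double crossovers. Comparing them with the parentals, only the p allele has switched, so p is the middle locus and the order is c – p – k.
Crossovers in the p–k interval produce the single-crossover classes k+ p+ c and k p c+ (131 + 131 = 262) plus the double crossovers (33).
RF(p–k) = (262 + 33) / 1200 = 295/1200 = 0.2458 → 24.6 map units.

24.6 map units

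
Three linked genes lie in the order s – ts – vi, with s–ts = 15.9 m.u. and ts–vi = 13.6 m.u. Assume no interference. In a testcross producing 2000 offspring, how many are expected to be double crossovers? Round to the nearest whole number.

Map distances give recombination frequencies of 0.159 and 0.136 for the two intervals.
With no interference, expected double-crossover frequency = 0.159 × 0.136 = 0.02162.
Expected number = 0.02162 × 2000 = 43.25 ≈ 43.

43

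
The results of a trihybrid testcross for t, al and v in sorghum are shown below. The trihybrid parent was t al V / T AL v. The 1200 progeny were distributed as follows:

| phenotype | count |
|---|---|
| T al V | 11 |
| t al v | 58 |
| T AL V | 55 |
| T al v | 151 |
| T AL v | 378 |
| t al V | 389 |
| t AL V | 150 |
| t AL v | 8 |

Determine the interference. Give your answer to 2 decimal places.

0.46

The two rarest classes, T al V and t AL v, are the double crossovers. Comparing them with the parentals, only the t allele has switched, so t is the middle locus and the order is al – t – v.
al–t: (301 + 19)/1200 = 0.2667; t–v: (113 + 19)/1200 = 0.1100.
Expected DCO frequency = 0.2667 × 0.1100 ≈ 0.02934; observed = 19/1200 ≈ 0.01583.
Coefficient of coincidence = 0.01583/0.02934 ≈ 0.54; interference = 1 − 0.54 = 0.46.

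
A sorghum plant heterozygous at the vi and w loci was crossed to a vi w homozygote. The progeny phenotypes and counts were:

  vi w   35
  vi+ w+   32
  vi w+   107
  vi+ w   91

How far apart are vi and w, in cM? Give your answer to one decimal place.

The two most frequent classes, vi+ w (91) and vi w+ (107), are the parental types, so the F1 was vi+ w / vi w+.
The recombinant classes are vi+ w+ and vi w: 32 + 35 = 67.
Recombination frequency = 67/265 = 0.2528 ≈ 25.3%, i.e. 25.3 cM.

25.3 cM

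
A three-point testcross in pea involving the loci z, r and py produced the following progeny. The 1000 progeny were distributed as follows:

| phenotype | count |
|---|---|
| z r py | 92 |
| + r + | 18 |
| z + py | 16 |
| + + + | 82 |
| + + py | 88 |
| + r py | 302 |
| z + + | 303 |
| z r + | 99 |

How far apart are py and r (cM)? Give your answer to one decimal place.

The two most frequent reciprocal classes, + r py and z + +, are the parental types, so the F1 was + r py / z + +.
The two rarest classes, + r + and z + py, are the double crossovers. Comparing them with the parentals, only the py allele has switched, so py is the middle locus and the order is z – py – r.
Crossovers in the py–r interval produce the single-crossover classes + + py and z r + (88 + 99 = 187) plus the double crossovers (34).
RF(py–r) = (187 + 34) / 1000 = 221/1000 = 0.2210 → 22.1 cM.

22.1 cM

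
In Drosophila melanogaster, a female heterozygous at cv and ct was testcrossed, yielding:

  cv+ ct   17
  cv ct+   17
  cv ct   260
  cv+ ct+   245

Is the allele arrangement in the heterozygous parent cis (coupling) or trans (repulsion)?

cis

The two most frequent classes are cv+ ct+ (245) and cv ct (260); these are the parental (non-recombinant) types.
So the F1 carried cv+ ct+ on one chromosome and cv ct on the other — the recessive alleles are on the same chromosome (cis / coupling).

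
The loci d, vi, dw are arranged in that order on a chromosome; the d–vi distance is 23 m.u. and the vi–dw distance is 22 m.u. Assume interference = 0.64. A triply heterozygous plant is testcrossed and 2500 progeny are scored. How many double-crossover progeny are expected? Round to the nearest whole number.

Map distances give recombination frequencies of 0.230 and 0.220 for the two intervals.
With interference 0.64 (so coincidence = 0.36), expected double-crossover frequency = 0.230 × 0.220 × 0.36 = 0.01822.
Expected number = 0.01822 × 2500 = 45.54 ≈ 46.

46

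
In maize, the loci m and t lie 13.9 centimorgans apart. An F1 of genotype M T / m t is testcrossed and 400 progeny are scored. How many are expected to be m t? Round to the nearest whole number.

172

A map distance of 13.9 centimorgans corresponds to a recombination frequency of 0.139.
The F1 is M T / m t, so m t is a parental gamete class with expected frequency (1 − r)/2 = 0.861/2 = 0.4305.
Expected number = 0.4305 × 400 = 172.20 ≈ 172.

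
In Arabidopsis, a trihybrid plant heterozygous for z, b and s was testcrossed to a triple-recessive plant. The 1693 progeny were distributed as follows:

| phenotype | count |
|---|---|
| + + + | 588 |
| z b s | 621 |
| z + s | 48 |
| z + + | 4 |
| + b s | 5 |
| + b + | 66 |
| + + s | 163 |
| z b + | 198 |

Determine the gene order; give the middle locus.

z

The two most frequent reciprocal classes, z b s and + + +, are the parental types, so the F1 was z b s / + + +.
The two rarest classes, + b s and z + +, are the double crossovers. Comparing them with the parentals, only the z allele has switched, so z is the middle locus and the order is b – z – s.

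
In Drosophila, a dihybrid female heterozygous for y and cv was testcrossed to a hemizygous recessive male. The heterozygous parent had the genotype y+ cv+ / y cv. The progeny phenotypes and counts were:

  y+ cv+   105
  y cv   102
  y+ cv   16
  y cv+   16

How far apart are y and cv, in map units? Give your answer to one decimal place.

The recombinant classes are y+ cv and y cv+: 16 + 16 = 32.
Recombination frequency = 32/239 = 0.1339 ≈ 13.4%, i.e. 13.4 map units.

13.4 map units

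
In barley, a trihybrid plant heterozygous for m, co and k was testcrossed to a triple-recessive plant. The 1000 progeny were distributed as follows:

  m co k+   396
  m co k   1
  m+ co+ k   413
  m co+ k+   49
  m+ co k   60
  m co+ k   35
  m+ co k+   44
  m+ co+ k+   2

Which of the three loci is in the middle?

The two most frequent reciprocal classes, m+ co+ k and m co k+, are the parental types, so the F1 was m+ co+ k / m co k+.
The two rarest classes, m+ co+ k+ and m co k, are the double crossovers. Comparing them with the parentals, only the k allele has switched, so k is the middle locus and the order is m – k – co.

k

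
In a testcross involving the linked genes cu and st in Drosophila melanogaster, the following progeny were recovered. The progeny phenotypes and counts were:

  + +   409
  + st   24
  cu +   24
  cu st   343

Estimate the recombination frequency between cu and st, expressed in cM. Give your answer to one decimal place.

The two most frequent classes, + + (409) and cu st (343), are the parental types, so the F1 was + + / cu st.
The recombinant classes are + st and cu +: 24 + 24 = 48.
Recombination frequency = 48/800 = 0.0600 ≈ 6.0%, i.e. 6.0 cM.

6.0 cM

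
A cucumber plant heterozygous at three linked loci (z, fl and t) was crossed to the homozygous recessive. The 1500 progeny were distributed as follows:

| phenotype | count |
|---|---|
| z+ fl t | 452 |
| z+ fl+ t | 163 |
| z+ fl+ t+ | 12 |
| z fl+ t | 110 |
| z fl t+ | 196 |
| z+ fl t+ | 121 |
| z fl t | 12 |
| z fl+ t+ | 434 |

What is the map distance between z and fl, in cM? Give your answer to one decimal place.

The two most frequent reciprocal classes, z+ fl t and z fl+ t+, are the parental types, so the F1 was z+ fl t / z fl+ t+.
The two rarest classes, z fl t and z+ fl+ t+, are the double crossovers. Comparing them with the parentals, only the z allele has switched, so z is the middle locus and the order is fl – z – t.
Crossovers in the fl–z interval produce the single-crossover classes z+ fl+ t and z fl t+ (163 + 196 = 359) plus the double crossovers (24).
RF(fl–z) = (359 + 24) / 1500 = 383/1500 = 0.2553 → 25.5 cM.

25.5 cM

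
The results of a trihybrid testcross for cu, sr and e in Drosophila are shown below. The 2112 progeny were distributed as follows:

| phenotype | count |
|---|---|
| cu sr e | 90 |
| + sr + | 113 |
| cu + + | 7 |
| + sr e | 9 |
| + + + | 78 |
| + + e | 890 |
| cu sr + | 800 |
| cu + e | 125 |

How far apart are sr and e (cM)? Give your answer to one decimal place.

8.7 cM

The two most frequent reciprocal classes, cu sr + and + + e, are the parental types, so the F1 was cu sr + / + + e.
The two rarest classes, cu + + and + sr e, are the double crossovers. Comparing them with the parentals, only the sr allele has switched, so sr is the middle locus and the order is cu – sr – e.
Crossovers in the sr–e interval produce the single-crossover classes cu sr e and + + + (90 + 78 = 168) plus the double crossovers (16).
RF(sr–e) = (168 + 16) / 2112 = 184/2112 = 0.0871 → 8.7 cM.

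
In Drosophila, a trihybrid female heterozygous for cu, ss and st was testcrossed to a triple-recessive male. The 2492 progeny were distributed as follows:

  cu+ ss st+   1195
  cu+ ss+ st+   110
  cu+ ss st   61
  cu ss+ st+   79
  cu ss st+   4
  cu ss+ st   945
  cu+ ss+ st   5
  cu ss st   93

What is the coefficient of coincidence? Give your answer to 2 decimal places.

0.71

The two most frequent reciprocal classes, cu+ ss st+ and cu ss+ st, are the parental types, so the F1 was cu+ ss st+ / cu ss+ st.
The two rarest classes, cu ss st+ and cu+ ss+ st, are the double crossovers. Comparing them with the parentals, only the cu allele has switched, so cu is the middle locus and the order is ss – cu – st.
ss–cu: (203 + 9)/2492 = 0.0851; cu–st: (140 + 9)/2492 = 0.0598.
Expected DCO frequency = 0.0851 × 0.0598 ≈ 0.00509; observed = 9/2492 ≈ 0.00361.
Coefficient of coincidence = 0.00361/0.00509 ≈ 0.71.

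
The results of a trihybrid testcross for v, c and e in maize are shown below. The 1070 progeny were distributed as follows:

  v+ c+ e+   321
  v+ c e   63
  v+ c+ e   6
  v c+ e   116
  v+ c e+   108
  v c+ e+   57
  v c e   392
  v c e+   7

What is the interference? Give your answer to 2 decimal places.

The two most frequent reciprocal classes, v+ c+ e+ and v c e, are the parental types, so the F1 was v+ c+ e+ / v c e.
The two rarest classes, v+ c+ e and v c e+, are the double crossovers. Comparing them with the parentals, only the e allele has switched, so e is the middle locus and the order is v – e – c.
v–e: (120 + 13)/1070 = 0.1243; e–c: (224 + 13)/1070 = 0.2215.
Expected DCO frequency = 0.1243 × 0.2215 ≈ 0.02753; observed = 13/1070 ≈ 0.01215.
Coefficient of coincidence = 0.01215/0.02753 ≈ 0.44; interference = 1 − 0.44 = 0.56.

0.56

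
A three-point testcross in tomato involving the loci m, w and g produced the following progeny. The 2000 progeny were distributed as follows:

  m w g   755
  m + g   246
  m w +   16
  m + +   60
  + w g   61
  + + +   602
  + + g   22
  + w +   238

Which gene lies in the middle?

g

The two most frequent reciprocal classes, + + + and m w g, are the parental types, so the F1 was + + + / m w g.
The two rarest classes, + + g and m w +, are the double crossovers. Comparing them with the parentals, only the g allele has switched, so g is the middle locus and the order is w – g – m.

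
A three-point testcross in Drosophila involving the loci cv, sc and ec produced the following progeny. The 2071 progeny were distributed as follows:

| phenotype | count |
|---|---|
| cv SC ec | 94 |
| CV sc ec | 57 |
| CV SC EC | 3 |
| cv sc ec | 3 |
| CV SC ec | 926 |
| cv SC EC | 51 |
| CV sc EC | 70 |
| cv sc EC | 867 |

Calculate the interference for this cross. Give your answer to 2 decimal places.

The two most frequent reciprocal classes, CV SC ec and cv sc EC, are the parental types, so the F1 was CV SC ec / cv sc EC.
The two rarest classes, CV SC EC and cv sc ec, are the double crossovers. Comparing them with the parentals, only the ec allele has switched, so ec is the middle locus and the order is sc – ec – cv.
sc–ec: (108 + 6)/2071 = 0.0550; ec–cv: (164 + 6)/2071 = 0.0821.
Expected DCO frequency = 0.0550 × 0.0821 ≈ 0.00452; observed = 6/2071 ≈ 0.00290.
Coefficient of coincidence = 0.00290/0.00452 ≈ 0.64; interference = 1 − 0.64 = 0.36.

0.36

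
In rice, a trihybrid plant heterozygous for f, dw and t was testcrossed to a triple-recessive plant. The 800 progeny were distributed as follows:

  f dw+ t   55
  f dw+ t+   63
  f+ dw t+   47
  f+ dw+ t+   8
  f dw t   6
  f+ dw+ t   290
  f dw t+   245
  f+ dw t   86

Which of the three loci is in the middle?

The two most frequent reciprocal classes, f+ dw+ t and f dw t+, are the parental types, so the F1 was f+ dw+ t / f dw t+.
The two rarest classes, f+ dw+ t+ and f dw t, are the double crossovers. Comparing them with the parentals, only the t allele has switched, so t is the middle locus and the order is f – t – dw.

t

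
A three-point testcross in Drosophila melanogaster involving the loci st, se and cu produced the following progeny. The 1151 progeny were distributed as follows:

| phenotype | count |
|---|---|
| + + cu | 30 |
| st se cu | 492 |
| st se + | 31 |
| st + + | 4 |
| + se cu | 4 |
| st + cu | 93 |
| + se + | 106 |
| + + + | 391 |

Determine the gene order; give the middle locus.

The two most frequent reciprocal classes, + + + and st se cu, are the parental types, so the F1 was + + + / st se cu.
The two rarest classes, st + + and + se cu, are the double crossovers. Comparing them with the parentals, only the st allele has switched, so st is the middle locus and the order is se – st – cu.

st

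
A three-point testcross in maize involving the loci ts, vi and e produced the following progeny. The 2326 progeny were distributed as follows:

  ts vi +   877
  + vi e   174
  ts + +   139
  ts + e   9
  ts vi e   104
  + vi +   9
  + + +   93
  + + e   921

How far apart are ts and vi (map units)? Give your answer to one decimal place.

The two most frequent reciprocal classes, + + e and ts vi +, are the parental types, so the F1 was + + e / ts vi +.
The two rarest classes, ts + e and + vi +, are the double crossovers. Comparing them with the parentals, only the ts allele has switched, so ts is the middle locus and the order is e – ts – vi.
Crossovers in the ts–vi interval produce the single-crossover classes + vi e and ts + + (174 + 139 = 313) plus the double crossovers (18).
RF(ts–vi) = (313 + 18) / 2326 = 331/2326 = 0.1423 → 14.2 map units.

14.2 map units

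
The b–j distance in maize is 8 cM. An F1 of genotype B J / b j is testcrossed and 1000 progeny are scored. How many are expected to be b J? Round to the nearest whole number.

40

A map distance of 8 cM corresponds to a recombination frequency of 0.080.
The F1 is B J / b j, so b J is a recombinant gamete class with expected frequency r/2 = 0.080/2 = 0.0400.
Expected number = 0.0400 × 1000 = 40.00 ≈ 40.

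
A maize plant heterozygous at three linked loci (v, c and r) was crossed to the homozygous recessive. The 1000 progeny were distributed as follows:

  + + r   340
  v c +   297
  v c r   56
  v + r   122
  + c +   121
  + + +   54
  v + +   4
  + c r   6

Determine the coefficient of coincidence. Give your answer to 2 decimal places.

The two most frequent reciprocal classes, v c + and + + r, are the parental types, so the F1 was v c + / + + r.
The two rarest classes, v + + and + c r, are the double crossovers. Comparing them with the parentals, only the c allele has switched, so c is the middle locus and the order is r – c – v.
r–c: (110 + 10)/1000 = 0.1200; c–v: (243 + 10)/1000 = 0.2530.
Expected DCO frequency = 0.1200 × 0.2530 ≈ 0.03036; observed = 10/1000 ≈ 0.01000.
Coefficient of coincidence = 0.01000/0.03036 ≈ 0.33.

0.33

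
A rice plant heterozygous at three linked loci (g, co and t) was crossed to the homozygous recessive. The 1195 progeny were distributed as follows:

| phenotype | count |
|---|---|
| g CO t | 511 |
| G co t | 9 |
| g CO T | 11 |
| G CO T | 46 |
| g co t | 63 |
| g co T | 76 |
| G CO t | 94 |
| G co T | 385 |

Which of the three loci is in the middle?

t

The two most frequent reciprocal classes, G co T and g CO t, are the parental types, so the F1 was G co T / g CO t.
The two rarest classes, G co t and g CO T, are the double crossovers. Comparing them with the parentals, only the t allele has switched, so t is the middle locus and the order is co – t – g.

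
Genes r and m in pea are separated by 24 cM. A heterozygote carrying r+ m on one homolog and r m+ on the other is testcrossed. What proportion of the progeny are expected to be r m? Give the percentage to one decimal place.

A map distance of 24 cM corresponds to a recombination frequency of 0.240.
The F1 is r+ m / r m+, so r m is a recombinant gamete class with expected frequency r/2 = 0.240/2 = 0.1200.
That is 0.1200 = 12.0% of the progeny.

12.0%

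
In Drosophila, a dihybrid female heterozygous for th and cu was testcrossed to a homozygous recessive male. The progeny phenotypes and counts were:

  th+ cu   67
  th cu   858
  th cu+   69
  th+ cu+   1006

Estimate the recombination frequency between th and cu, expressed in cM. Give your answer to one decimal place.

The two most frequent classes, th+ cu+ (1006) and th cu (858), are the parental types, so the F1 was th+ cu+ / th cu.
The recombinant classes are th+ cu and th cu+: 67 + 69 = 136.
Recombination frequency = 136/2000 = 0.0680 ≈ 6.8%, i.e. 6.8 cM.

6.8 cM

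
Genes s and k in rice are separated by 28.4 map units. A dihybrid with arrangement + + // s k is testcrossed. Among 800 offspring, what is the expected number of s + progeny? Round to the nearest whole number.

A map distance of 28.4 map units corresponds to a recombination frequency of 0.284.
The F1 is + + / s k, so s + is a recombinant gamete class with expected frequency r/2 = 0.284/2 = 0.1420.
Expected number = 0.1420 × 800 = 113.60 ≈ 114.

114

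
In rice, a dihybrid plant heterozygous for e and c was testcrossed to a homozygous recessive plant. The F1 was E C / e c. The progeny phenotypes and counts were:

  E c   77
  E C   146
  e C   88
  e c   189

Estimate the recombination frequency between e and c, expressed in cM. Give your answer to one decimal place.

The recombinant classes are E c and e C: 77 + 88 = 165.
Recombination frequency = 165/500 = 0.3300 ≈ 33.0%, i.e. 33.0 cM.

33.0 cM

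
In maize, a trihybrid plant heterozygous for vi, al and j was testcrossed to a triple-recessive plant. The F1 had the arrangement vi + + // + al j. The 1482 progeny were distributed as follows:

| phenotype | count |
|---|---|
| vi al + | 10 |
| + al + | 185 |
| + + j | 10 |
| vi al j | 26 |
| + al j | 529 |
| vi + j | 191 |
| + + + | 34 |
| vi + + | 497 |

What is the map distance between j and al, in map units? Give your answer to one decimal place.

The two rarest classes, vi al + and + + j, are the double crossovers. Comparing them with the parentals, only the al allele has switched, so al is the middle locus and the order is vi – al – j.
Crossovers in the al–j interval produce the single-crossover classes vi + j and + al + (191 + 185 = 376) plus the double crossovers (20).
RF(al–j) = (376 + 20) / 1482 = 396/1482 = 0.2672 → 26.7 map units.

26.7 map units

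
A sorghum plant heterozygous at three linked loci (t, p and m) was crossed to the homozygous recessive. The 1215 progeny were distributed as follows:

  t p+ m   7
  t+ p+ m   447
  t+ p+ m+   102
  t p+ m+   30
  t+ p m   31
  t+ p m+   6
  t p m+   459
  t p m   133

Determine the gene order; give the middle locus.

t

The two most frequent reciprocal classes, t p m+ and t+ p+ m, are the parental types, so the F1 was t p m+ / t+ p+ m.
The two rarest classes, t+ p m+ and t p+ m, are the double crossovers. Comparing them with the parentals, only the t allele has switched, so t is the middle locus and the order is m – t – p.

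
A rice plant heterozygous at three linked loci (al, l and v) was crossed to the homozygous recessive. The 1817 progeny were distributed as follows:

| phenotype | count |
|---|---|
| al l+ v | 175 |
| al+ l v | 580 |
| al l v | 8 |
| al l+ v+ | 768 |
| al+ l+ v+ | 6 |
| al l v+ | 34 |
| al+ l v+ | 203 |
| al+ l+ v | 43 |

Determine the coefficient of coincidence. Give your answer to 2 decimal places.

The two most frequent reciprocal classes, al+ l v and al l+ v+, are the parental types, so the F1 was al+ l v / al l+ v+.
The two rarest classes, al l v and al+ l+ v+, are the double crossovers. Comparing them with the parentals, only the al allele has switched, so al is the middle locus and the order is l – al – v.
l–al: (77 + 14)/1817 = 0.0501; al–v: (378 + 14)/1817 = 0.2157.
Expected DCO frequency = 0.0501 × 0.2157 ≈ 0.01081; observed = 14/1817 ≈ 0.00771.
Coefficient of coincidence = 0.00771/0.01081 ≈ 0.71.

0.71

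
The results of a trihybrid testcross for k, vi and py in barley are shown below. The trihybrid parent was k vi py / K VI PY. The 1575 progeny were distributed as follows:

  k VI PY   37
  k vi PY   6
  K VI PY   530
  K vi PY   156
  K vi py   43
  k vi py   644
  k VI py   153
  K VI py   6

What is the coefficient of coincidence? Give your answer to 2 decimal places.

0.64

The two rarest classes, k vi PY and K VI py, are the double crossovers. Comparing them with the parentals, only the py allele has switched, so py is the middle locus and the order is k – py – vi.
k–py: (80 + 12)/1575 = 0.0584; py–vi: (309 + 12)/1575 = 0.2038.
Expected DCO frequency = 0.0584 × 0.2038 ≈ 0.01190; observed = 12/1575 ≈ 0.00762.
Coefficient of coincidence = 0.00762/0.01190 ≈ 0.64.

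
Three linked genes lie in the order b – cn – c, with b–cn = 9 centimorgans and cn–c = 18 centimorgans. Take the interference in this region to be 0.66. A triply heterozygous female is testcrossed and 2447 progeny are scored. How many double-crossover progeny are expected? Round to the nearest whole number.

13

Map distances give recombination frequencies of 0.090 and 0.180 for the two intervals.
With interference 0.66 (so coincidence = 0.34), expected double-crossover frequency = 0.090 × 0.180 × 0.34 = 0.00551.
Expected number = 0.00551 × 2447 = 13.48 ≈ 13.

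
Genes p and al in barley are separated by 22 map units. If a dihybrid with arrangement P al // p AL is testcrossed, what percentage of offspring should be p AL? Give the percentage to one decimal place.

A map distance of 22 map units corresponds to a recombination frequency of 0.220.
The F1 is P al / p AL, so p AL is a parental gamete class with expected frequency (1 − r)/2 = 0.780/2 = 0.3900.
That is 0.3900 = 39.0% of the progeny.

39.0%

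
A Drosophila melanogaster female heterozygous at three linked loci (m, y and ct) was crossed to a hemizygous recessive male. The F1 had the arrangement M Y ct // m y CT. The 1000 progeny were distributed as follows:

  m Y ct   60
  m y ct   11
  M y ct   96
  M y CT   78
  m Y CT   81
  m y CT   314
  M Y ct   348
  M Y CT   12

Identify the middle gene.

The two rarest classes, M Y CT and m y ct, are the double crossovers. Comparing them with the parentals, only the ct allele has switched, so ct is the middle locus and the order is m – ct – y.

ct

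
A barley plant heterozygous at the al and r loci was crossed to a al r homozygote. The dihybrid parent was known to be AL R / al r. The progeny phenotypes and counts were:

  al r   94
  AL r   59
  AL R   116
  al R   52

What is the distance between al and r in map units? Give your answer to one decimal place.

34.6 map units

The recombinant classes are AL r and al R: 59 + 52 = 111.
Recombination frequency = 111/321 = 0.3458 ≈ 34.6%, i.e. 34.6 map units.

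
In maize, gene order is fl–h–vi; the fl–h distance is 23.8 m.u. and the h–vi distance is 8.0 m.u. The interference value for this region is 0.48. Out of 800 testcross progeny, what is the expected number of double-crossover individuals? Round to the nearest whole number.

Map distances give recombination frequencies of 0.238 and 0.080 for the two intervals.
With interference 0.48 (so coincidence = 0.52), expected double-crossover frequency = 0.238 × 0.080 × 0.52 = 0.00990.
Expected number = 0.00990 × 800 = 7.92 ≈ 8.

8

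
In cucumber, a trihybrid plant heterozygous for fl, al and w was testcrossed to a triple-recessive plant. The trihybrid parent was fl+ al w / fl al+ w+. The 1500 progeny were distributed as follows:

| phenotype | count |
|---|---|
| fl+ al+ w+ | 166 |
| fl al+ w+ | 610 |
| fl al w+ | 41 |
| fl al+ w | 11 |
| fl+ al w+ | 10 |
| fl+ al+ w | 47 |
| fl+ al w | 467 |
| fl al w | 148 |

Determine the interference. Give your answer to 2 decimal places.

The two rarest classes, fl+ al w+ and fl al+ w, are the double crossovers. Comparing them with the parentals, only the w allele has switched, so w is the middle locus and the order is fl – w – al.
fl–w: (314 + 21)/1500 = 0.2233; w–al: (88 + 21)/1500 = 0.0727.
Expected DCO frequency = 0.2233 × 0.0727 ≈ 0.01623; observed = 21/1500 ≈ 0.01400.
Coefficient of coincidence = 0.01400/0.01623 ≈ 0.86; interference = 1 − 0.86 = 0.14.

0.14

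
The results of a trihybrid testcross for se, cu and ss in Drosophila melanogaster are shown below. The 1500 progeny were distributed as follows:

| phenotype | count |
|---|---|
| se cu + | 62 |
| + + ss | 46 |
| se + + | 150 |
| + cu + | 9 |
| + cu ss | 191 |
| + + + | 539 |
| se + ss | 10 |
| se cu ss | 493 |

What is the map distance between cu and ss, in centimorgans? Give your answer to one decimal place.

The two most frequent reciprocal classes, se cu ss and + + +, are the parental types, so the F1 was se cu ss / + + +.
The two rarest classes, se + ss and + cu +, are the double crossovers. Comparing them with the parentals, only the cu allele has switched, so cu is the middle locus and the order is ss – cu – se.
Crossovers in the ss–cu interval produce the single-crossover classes se cu + and + + ss (62 + 46 = 108) plus the double crossovers (19).
RF(ss–cu) = (108 + 19) / 1500 = 127/1500 = 0.0847 → 8.5 centimorgans.

8.5 centimorgans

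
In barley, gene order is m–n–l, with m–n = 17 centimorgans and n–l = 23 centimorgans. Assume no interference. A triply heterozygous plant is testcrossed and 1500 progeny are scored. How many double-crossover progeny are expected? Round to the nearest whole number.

59

Map distances give recombination frequencies of 0.170 and 0.230 for the two intervals.
With no interference, expected double-crossover frequency = 0.170 × 0.230 = 0.03910.
Expected number = 0.03910 × 1500 = 58.65 ≈ 59.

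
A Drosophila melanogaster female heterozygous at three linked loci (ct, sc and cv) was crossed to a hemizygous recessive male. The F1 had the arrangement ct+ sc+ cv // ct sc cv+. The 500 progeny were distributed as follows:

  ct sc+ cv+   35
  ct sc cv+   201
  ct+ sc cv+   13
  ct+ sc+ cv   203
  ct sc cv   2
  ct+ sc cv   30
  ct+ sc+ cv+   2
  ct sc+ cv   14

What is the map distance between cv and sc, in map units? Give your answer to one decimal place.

The two rarest classes, ct+ sc+ cv+ and ct sc cv, are the double crossovers. Comparing them with the parentals, only the cv allele has switched, so cv is the middle locus and the order is sc – cv – ct.
Crossovers in the sc–cv interval produce the single-crossover classes ct+ sc cv and ct sc+ cv+ (30 + 35 = 65) plus the double crossovers (4).
RF(sc–cv) = (65 + 4) / 500 = 69/500 = 0.1380 → 13.8 map units.

13.8 map units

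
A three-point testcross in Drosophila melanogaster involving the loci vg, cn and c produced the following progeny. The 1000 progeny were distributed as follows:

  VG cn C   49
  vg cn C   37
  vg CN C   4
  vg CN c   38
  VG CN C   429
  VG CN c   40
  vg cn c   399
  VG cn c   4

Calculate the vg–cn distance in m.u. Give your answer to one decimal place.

The two most frequent reciprocal classes, VG CN C and vg cn c, are the parental types, so the F1 was VG CN C / vg cn c.
The two rarest classes, vg CN C and VG cn c, are the double crossovers. Comparing them with the parentals, only the vg allele has switched, so vg is the middle locus and the order is cn – vg – c.
Crossovers in the cn–vg interval produce the single-crossover classes VG cn C and vg CN c (49 + 38 = 87) plus the double crossovers (8).
RF(cn–vg) = (87 + 8) / 1000 = 95/1000 = 0.0950 → 9.5 m.u.

9.5 m.u.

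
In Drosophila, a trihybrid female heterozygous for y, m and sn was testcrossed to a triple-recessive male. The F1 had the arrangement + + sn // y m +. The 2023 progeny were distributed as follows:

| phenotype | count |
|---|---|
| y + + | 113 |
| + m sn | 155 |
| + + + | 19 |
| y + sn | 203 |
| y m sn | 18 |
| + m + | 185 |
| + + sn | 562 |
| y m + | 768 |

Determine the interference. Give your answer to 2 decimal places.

The two rarest classes, + + + and y m sn, are the double crossovers. Comparing them with the parentals, only the sn allele has switched, so sn is the middle locus and the order is y – sn – m.
y–sn: (388 + 37)/2023 = 0.2101; sn–m: (268 + 37)/2023 = 0.1508.
Expected DCO frequency = 0.2101 × 0.1508 ≈ 0.03168; observed = 37/2023 ≈ 0.01829.
Coefficient of coincidence = 0.01829/0.03168 ≈ 0.58; interference = 1 − 0.58 = 0.42.

0.42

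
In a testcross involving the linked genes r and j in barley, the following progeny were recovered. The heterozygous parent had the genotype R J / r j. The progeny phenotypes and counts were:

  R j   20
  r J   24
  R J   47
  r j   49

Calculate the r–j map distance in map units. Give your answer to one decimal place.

31.4 map units

The recombinant classes are R j and r J: 20 + 24 = 44.
Recombination frequency = 44/140 = 0.3143 ≈ 31.4%, i.e. 31.4 map units.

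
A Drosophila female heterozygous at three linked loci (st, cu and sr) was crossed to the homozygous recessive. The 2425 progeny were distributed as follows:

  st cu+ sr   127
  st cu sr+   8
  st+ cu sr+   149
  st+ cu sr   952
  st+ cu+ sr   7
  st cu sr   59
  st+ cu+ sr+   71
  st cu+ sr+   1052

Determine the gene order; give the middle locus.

The two most frequent reciprocal classes, st+ cu sr and st cu+ sr+, are the parental types, so the F1 was st+ cu sr / st cu+ sr+.
The two rarest classes, st+ cu+ sr and st cu sr+, are the double crossovers. Comparing them with the parentals, only the cu allele has switched, so cu is the middle locus and the order is sr – cu – st.

cu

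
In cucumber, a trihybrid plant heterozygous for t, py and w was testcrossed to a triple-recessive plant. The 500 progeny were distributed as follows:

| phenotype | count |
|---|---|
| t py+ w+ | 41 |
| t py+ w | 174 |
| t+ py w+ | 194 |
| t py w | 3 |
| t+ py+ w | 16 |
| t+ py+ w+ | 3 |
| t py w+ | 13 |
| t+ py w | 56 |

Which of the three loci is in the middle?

py

The two most frequent reciprocal classes, t+ py w+ and t py+ w, are the parental types, so the F1 was t+ py w+ / t py+ w.
The two rarest classes, t+ py+ w+ and t py w, are the double crossovers. Comparing them with the parentals, only the py allele has switched, so py is the middle locus and the order is t – py – w.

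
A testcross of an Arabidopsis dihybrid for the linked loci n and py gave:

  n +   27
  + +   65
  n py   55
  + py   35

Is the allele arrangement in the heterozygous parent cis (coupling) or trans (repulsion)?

cis

The two most frequent classes are + + (65) and n py (55); these are the parental (non-recombinant) types.
So the F1 carried + + on one chromosome and n py on the other — the recessive alleles are on the same chromosome (cis / coupling).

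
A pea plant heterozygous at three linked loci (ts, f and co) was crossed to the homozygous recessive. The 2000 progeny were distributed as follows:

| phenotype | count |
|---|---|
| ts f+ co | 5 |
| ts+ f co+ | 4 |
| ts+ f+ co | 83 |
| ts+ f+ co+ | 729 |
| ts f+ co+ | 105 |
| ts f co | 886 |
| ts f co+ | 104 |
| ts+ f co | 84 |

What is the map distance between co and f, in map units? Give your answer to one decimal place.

9.8 map units

The two most frequent reciprocal classes, ts f co and ts+ f+ co+, are the parental types, so the F1 was ts f co / ts+ f+ co+.
The two rarest classes, ts f+ co and ts+ f co+, are the double crossovers. Comparing them with the parentals, only the f allele has switched, so f is the middle locus and the order is ts – f – co.
Crossovers in the f–co interval produce the single-crossover classes ts f co+ and ts+ f+ co (104 + 83 = 187) plus the double crossovers (9).
RF(f–co) = (187 + 9) / 2000 = 196/2000 = 0.0980 → 9.8 map units.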